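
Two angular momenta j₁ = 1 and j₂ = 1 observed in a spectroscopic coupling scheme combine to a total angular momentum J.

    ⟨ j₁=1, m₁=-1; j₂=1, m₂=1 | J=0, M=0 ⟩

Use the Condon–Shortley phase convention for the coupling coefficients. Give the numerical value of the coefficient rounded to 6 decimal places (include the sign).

√[1·2!0!0!/3! · 0!2!2!0!0!0!] = √(4/3)
  +(−1)^2/∏(2,0,0,0,0,0)! = 1/2  (running 1/2)
⟨..|..⟩ = √(4/3)·(1/2) = +0.577350

+0.577350  (= +√(1/3))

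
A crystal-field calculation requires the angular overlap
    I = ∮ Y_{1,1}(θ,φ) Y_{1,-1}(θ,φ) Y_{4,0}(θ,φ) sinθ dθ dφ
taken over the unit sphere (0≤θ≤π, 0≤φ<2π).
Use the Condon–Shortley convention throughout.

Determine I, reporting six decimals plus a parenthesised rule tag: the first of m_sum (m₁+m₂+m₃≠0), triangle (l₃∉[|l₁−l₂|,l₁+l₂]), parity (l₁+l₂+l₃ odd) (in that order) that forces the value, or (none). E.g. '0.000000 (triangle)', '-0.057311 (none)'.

l₃=4 ∉ [0,2] — triangle fails ⇒ I = 0

0.000000 (triangle)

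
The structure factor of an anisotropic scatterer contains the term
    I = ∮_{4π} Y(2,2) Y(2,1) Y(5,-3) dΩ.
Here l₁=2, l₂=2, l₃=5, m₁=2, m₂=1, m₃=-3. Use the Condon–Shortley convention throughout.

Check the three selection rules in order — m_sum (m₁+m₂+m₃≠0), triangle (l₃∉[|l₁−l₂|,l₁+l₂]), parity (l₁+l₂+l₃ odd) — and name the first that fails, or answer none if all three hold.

m₁+m₂+m₃ = 2 + 1 − 3 = 0  ✓
triangle: need |l₁−l₂| ≤ l₃ ≤ l₁+l₂ = [0,4]; l₃=5 is outside  ✗
parity: l₁+l₂+l₃ = 9 is odd

triangle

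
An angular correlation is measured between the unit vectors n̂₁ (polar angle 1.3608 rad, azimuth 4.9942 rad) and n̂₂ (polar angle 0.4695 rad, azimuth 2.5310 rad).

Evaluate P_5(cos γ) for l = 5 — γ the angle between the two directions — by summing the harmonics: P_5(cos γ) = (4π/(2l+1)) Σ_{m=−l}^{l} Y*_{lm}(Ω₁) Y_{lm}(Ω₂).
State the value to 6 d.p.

Summing Y*_{l m}(θ₁,φ₁)·Y_{l m}(θ₂,φ₂) over m ∈ [−5, 5]; prefactor 4π/(2·5+1) = 1.142397:
  m=-5: (0.40992 - 0.06689j) × (0.00876 - 0.00078j) = 0.00354 - 0.00091j  (running Σ = 0.00354 - 0.00091j)
  m=-4: (0.12014 + 0.25285j) × (-0.04198 + 0.03530j) = -0.01397 - 0.00637j  (running Σ = -0.01043 - 0.00728j)
  m=-3: (0.14746 - 0.13074j) × (0.05091 - 0.19061j) = -0.01741 - 0.03476j  (running Σ = -0.02784 - 0.04204j)
  m=-2: (0.24842 + 0.15701j) × (0.14687 + 0.40284j) = -0.02676 + 0.12313j  (running Σ = -0.05460 + 0.08109j)
  m=-1: (0.03757 - 0.12977j) × (-0.37378 - 0.26157j) = -0.04799 + 0.03868j  (running Σ = -0.10259 + 0.11977j)
  m=0: (0.29443 + 0.00000j) × (-0.08588 + 0.00000j) = -0.02529 + 0.00000j  (running Σ = -0.12788 + 0.11977j)
  m=1: (-0.03757 - 0.12977j) × (0.37378 - 0.26157j) = -0.04799 - 0.03868j  (running Σ = -0.17587 + 0.08109j)
  m=2: (0.24842 - 0.15701j) × (0.14687 - 0.40284j) = -0.02676 - 0.12313j  (running Σ = -0.20263 - 0.04204j)
  m=3: (-0.14746 - 0.13074j) × (-0.05091 - 0.19061j) = -0.01741 + 0.03476j  (running Σ = -0.22004 - 0.00728j)
  m=4: (0.12014 - 0.25285j) × (-0.04198 - 0.03530j) = -0.01397 + 0.00637j  (running Σ = -0.23401 - 0.00091j)
  m=5: (-0.40992 - 0.06689j) × (-0.00876 - 0.00078j) = 0.00354 + 0.00091j  (running Σ = -0.23047 + 0.00000j)
Total Σ_m = -0.23047 + 0.00000j. Multiply by 1.142397: -0.26329 + 0.00000j. P_5(cos γ) = -0.263287

-0.263287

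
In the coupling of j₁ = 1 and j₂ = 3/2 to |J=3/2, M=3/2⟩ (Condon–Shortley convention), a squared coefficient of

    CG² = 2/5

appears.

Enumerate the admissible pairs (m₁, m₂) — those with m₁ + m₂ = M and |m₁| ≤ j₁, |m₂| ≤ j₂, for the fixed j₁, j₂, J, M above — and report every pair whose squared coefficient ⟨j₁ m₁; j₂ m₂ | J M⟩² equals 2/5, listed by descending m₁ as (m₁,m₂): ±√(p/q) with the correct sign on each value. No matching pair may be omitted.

Admissible pairs with m₁+m₂ = M = 3/2: (0,3/2), (1,1/2)
  (m₁,m₂)=(1,1/2): CG² = 2/5, CG = +√(2/5)   ← matches the target
  (m₁,m₂)=(0,3/2): CG² = 3/5, CG = −√(3/5)
Pairs with CG² = 2/5: (1,1/2): +√(2/5)

(1,1/2): +√(2/5)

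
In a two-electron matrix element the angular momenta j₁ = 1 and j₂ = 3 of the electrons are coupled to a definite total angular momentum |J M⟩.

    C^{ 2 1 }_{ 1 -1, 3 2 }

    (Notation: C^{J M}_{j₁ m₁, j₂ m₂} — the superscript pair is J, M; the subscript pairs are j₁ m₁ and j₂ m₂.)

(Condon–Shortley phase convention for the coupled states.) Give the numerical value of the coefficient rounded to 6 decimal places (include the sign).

j₁+j₂−J=2  J+j₁−j₂=0  J−j₁+j₂=4  j₁+j₂+J+1=7
(j₁±m₁, j₂±m₂, J±M) = (0,2,5,1,3,1)
P² = 480/7
sum k=2..2:
  [2] +1/12 = 1/12
S = 1/12
C² = P²·S² = 10/21 ; C = +0.690066

+√(10/21) ≈ +0.690066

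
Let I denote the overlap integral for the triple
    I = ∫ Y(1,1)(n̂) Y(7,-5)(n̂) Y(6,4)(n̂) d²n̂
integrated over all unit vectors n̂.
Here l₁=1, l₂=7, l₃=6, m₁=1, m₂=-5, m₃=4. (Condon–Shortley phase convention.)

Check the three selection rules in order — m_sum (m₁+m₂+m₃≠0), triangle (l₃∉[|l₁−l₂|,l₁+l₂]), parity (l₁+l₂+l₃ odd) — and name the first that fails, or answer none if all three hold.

none

Σmᵢ = 0  ✓
l₃∈[|l₁−l₂|,l₁+l₂]=[6,8], have l₃=6  ✓
Σlᵢ = 14 ⇒ even  ✓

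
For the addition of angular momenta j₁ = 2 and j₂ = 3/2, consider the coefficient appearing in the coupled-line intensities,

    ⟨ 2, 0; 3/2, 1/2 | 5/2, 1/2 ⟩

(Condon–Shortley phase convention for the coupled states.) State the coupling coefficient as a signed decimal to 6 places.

√[6·1!3!2!/7! · 2!2!2!1!3!2!] = √(48/35)
  +(−1)^0/∏(0,1,2,2,1,0)! = 1/4  (running 1/4)
  +(−1)^1/∏(1,0,1,1,2,1)! = -1/2  (running -1/4)
⟨..|..⟩ = √(48/35)·(-1/4) = -0.292770

−√(3/35) = -0.292770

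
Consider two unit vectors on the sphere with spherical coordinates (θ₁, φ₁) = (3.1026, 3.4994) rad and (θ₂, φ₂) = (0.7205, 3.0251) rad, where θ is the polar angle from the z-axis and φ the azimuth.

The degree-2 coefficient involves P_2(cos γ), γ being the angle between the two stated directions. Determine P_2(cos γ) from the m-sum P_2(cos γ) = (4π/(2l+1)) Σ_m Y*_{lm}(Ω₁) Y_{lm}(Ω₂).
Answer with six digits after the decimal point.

Addition theorem: P_2(cos γ) = (4π/5) Σ_m Y*_{lm}(Ω₁) Y_{lm}(Ω₂), m = −2…2:
  m=-2: (0.00044 + 0.00039j) × (0.16360 + 0.03882j) = 0.00006 + 0.00008j  (running Σ = 0.00006 + 0.00008j)
  m=-1: (0.02819 + 0.01054j) × (-0.38043 - 0.04452j) = -0.01025 - 0.00526j  (running Σ = -0.01020 - 0.00518j)
  m=0: (0.62935 + 0.00000j) × (0.21893 + 0.00000j) = 0.13778 + 0.00000j  (running Σ = 0.12759 - 0.00518j)
  m=1: (-0.02819 + 0.01054j) × (0.38043 - 0.04452j) = -0.01025 + 0.00526j  (running Σ = 0.11733 + 0.00008j)
  m=2: (0.00044 - 0.00039j) × (0.16360 - 0.03882j) = 0.00006 - 0.00008j  (running Σ = 0.11739 + 0.00000j)
Accumulated sum 0.11739 + 0.00000j; after 4π/(2l+1) scaling, 0.29503 + 0.00000j ⇒ P_2 = 0.295030

0.295030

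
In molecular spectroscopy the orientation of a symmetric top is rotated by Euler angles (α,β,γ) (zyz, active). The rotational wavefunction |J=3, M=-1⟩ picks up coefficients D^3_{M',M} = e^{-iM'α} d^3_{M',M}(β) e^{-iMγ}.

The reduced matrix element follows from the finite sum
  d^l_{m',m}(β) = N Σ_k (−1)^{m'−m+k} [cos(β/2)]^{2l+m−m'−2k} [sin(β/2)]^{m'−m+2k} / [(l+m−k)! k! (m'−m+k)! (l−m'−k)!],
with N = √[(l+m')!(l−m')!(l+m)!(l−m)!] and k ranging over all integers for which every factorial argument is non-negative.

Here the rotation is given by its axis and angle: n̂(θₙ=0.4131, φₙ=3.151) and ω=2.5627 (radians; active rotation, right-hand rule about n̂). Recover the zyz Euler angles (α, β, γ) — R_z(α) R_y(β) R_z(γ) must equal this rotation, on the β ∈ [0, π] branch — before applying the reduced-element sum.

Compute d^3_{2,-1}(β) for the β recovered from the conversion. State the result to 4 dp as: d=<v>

d=-0.2587

Axis–angle → zyz. n̂ = (sinθₙcosφₙ, sinθₙsinφₙ, cosθₙ) = (-0.401433, -0.003777, +0.915881), ω = 2.5627.
R = I cosω + sinω [n̂]ₓ + (1−cosω) n̂n̂ᵀ gives
  R = [-0.541029, -0.498291, -0.677491; +0.503861, -0.837043, +0.213269; -0.673359, -0.225977, +0.703933]
β = atan2(√(R₁₃²+R₂₃²), R₃₃) = 0.789876; α = atan2(R₂₃, R₁₃) mod 2π = 2.836621; γ = atan2(R₃₂, −R₃₁) mod 2π = 5.959399
d^3_{2,-1}(β=0.7899) via the finite sum:
With c≡cos(β/2)=0.923020 and s≡sin(β/2)=0.384751, N=[120·1·2·24]^{1/2}=75.894664
k: max(0,(-1)−(2))=0 … min(3+(-1),3−(2))=1
  k=0: (−1)^3·75.8947/(12)·0.9230^3·0.3848^3 = -0.283272
  k=1: (−1)^4·75.8947/(24)·0.9230^1·0.3848^5 = +0.024610
d^3_{2,-1}(0.7899) = -0.283272 +0.024610 = -0.258662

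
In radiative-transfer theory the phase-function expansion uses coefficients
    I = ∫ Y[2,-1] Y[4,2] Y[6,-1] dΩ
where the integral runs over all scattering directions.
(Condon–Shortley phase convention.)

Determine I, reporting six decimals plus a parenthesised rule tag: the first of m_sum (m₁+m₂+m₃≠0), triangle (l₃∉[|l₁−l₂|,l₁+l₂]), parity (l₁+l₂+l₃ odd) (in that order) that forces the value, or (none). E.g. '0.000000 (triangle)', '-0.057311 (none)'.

-0.133065 (none)

Checks pass: Σm=0; 12 even; l₃=6∈[2,6].
(2·2+1)(2·4+1)(2·6+1) = 585
Δ: 0! 4! 8! / 13! → 1/6435
sum: t=0:+1/2304 = 1/2304
3j²(2 4 6; 0 0 0) = Δ·Π!·Σ² = 5/143  (sign +1)
sum: t=0:+1/8640 = 1/8640
3j²(2 4 6; -1 2 -1) = Δ·Π!·Σ² = 14/1287  (sign -1)
combine: 4πI² = 585·5/143·14/1287 = 350/1573
take √, sign -1: I = -0.13306527
No selection rule forces the value: the integral is nonzero (none).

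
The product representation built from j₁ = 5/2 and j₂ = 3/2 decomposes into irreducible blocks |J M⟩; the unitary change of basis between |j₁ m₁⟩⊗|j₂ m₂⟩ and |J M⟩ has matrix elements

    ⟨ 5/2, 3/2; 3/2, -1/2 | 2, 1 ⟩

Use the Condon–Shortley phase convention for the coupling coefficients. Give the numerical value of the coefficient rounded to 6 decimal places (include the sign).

triangle: 2!·3!·1!/7! = 12/5040
(j±m)!: 4!·1!·1!·2!·3!·1! = 288
prefactor² = (2J+1)·Δ·N² = 24/7
  k=0: +1/(0!·2!·1!·1!·2!·0!) = 1/4
  k=1: −1/(1!·1!·0!·0!·3!·1!) = -1/6
Σ = 1/12  ⇒  CG² = 24/7·(1/12)² = 1/42
CG = +√(1/42) = +0.154303

+√(1/42) = +0.154303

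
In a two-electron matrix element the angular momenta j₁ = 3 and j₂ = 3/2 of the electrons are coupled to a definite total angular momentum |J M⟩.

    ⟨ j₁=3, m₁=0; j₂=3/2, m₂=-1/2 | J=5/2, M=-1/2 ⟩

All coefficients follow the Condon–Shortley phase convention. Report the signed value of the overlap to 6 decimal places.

−√(6/35) = -0.414039

triangle: 2!·4!·1!/8! = 48/40320
(j±m)!: 3!·3!·1!·2!·2!·3! = 864
prefactor² = (2J+1)·Δ·N² = 216/35
  k=0: +1/(0!·2!·3!·1!·1!·0!) = 1/12
  k=1: −1/(1!·1!·2!·0!·2!·1!) = -1/4
Σ = -1/6  ⇒  CG² = 216/35·(-1/6)² = 6/35
CG = −√(6/35) = -0.414039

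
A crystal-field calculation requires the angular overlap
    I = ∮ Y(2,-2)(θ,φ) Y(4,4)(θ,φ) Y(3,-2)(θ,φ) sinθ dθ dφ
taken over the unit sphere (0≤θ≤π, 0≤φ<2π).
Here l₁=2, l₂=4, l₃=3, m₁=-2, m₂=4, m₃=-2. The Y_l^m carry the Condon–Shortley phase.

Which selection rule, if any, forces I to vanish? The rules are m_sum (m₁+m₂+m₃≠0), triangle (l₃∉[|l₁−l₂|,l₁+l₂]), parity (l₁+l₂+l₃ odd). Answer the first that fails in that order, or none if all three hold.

azimuthal sum: -2 + 4 − 2 = 0  ✓
2 ≤ 3 ≤ 6 (triangle on l)  ✓
L = 2 + 4 + 3 = 9 (odd)  ✗

parity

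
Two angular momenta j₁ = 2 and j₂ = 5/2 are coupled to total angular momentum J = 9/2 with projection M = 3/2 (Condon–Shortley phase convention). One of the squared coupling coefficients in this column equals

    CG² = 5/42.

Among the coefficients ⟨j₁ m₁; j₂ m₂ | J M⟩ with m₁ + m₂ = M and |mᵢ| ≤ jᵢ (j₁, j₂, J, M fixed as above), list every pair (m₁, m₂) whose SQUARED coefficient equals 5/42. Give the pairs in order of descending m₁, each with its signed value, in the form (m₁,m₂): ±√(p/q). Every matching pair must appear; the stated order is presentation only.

Admissible pairs with m₁+m₂ = M = 3/2: (-1,5/2), (0,3/2), (1,1/2), (2,-1/2)
  (m₁,m₂)=(2,-1/2): CG² = 5/42, CG = +√(5/42)   ← matches the target
  (m₁,m₂)=(1,1/2): CG² = 10/21, CG = +√(10/21)
  (m₁,m₂)=(0,3/2): CG² = 5/14, CG = +√(5/14)
  (m₁,m₂)=(-1,5/2): CG² = 1/21, CG = +√(1/21)
Pairs with CG² = 5/42: (2,-1/2): +√(5/42)

(2,-1/2): +√(5/42)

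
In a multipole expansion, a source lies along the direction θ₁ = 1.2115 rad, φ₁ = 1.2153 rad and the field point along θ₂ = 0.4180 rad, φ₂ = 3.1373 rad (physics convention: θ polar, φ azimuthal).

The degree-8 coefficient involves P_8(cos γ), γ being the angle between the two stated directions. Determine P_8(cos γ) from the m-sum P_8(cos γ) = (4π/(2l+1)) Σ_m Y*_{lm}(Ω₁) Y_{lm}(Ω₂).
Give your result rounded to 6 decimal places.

Summing Y*_{l m}(θ₁,φ₁)·Y_{l m}(θ₂,φ₂) over m ∈ [−8, 8]; prefactor 4π/(2·8+1) = 0.739198:
  [-8]  conj(Y_{8,-8})(Ω₁) = -0.29066 - 0.08916j ; Y_{8,-8}(Ω₂) = 0.00038 + 0.00001j ; Δ = -0.00011 - 0.00004j
  [-7]  conj(Y_{8,-7})(Ω₁) = -0.27756 + 0.36276j ; Y_{8,-7}(Ω₂) = -0.00342 - 0.00010j ; Δ = 0.00099 - 0.00121j
  [-6]  conj(Y_{8,-6})(Ω₁) = 0.11540 + 0.18317j ; Y_{8,-6}(Ω₂) = 0.01941 + 0.00050j ; Δ = 0.00215 + 0.00361j
  [-5]  conj(Y_{8,-5})(Ω₁) = -0.23047 + 0.04832j ; Y_{8,-5}(Ω₂) = -0.07803 - 0.00168j ; Δ = 0.01806 - 0.00338j
  [-4]  conj(Y_{8,-4})(Ω₁) = -0.04703 + 0.31371j ; Y_{8,-4}(Ω₂) = 0.22619 + 0.00388j ; Δ = -0.01186 + 0.07077j
  [-3]  conj(Y_{8,-3})(Ω₁) = -0.08419 - 0.04647j ; Y_{8,-3}(Ω₂) = -0.45331 - 0.00584j ; Δ = 0.03789 + 0.02156j
  [-2]  conj(Y_{8,-2})(Ω₁) = -0.24939 + 0.21478j ; Y_{8,-2}(Ω₂) = 0.53809 + 0.00462j ; Δ = -0.13518 + 0.11442j
  [-1]  conj(Y_{8,-1})(Ω₁) = -0.01193 - 0.03213j ; Y_{8,-1}(Ω₂) = -0.13899 - 0.00060j ; Δ = 0.00164 + 0.00447j
  [+0]  conj(Y_{8,0})(Ω₁) = -0.32756 + 0.00000j ; Y_{8,0}(Ω₂) = -0.45683 + 0.00000j ; Δ = 0.14964 + 0.00000j
  [+1]  conj(Y_{8,1})(Ω₁) = 0.01193 - 0.03213j ; Y_{8,1}(Ω₂) = 0.13899 - 0.00060j ; Δ = 0.00164 - 0.00447j
  [+2]  conj(Y_{8,2})(Ω₁) = -0.24939 - 0.21478j ; Y_{8,2}(Ω₂) = 0.53809 - 0.00462j ; Δ = -0.13518 - 0.11442j
  [+3]  conj(Y_{8,3})(Ω₁) = 0.08419 - 0.04647j ; Y_{8,3}(Ω₂) = 0.45331 - 0.00584j ; Δ = 0.03789 - 0.02156j
  [+4]  conj(Y_{8,4})(Ω₁) = -0.04703 - 0.31371j ; Y_{8,4}(Ω₂) = 0.22619 - 0.00388j ; Δ = -0.01186 - 0.07077j
  [+5]  conj(Y_{8,5})(Ω₁) = 0.23047 + 0.04832j ; Y_{8,5}(Ω₂) = 0.07803 - 0.00168j ; Δ = 0.01806 + 0.00338j
  [+6]  conj(Y_{8,6})(Ω₁) = 0.11540 - 0.18317j ; Y_{8,6}(Ω₂) = 0.01941 - 0.00050j ; Δ = 0.00215 - 0.00361j
  [+7]  conj(Y_{8,7})(Ω₁) = 0.27756 + 0.36276j ; Y_{8,7}(Ω₂) = 0.00342 - 0.00010j ; Δ = 0.00099 + 0.00121j
  [+8]  conj(Y_{8,8})(Ω₁) = -0.29066 + 0.08916j ; Y_{8,8}(Ω₂) = 0.00038 - 0.00001j ; Δ = -0.00011 + 0.00004j
Total Σ_m = -0.02320 - 0.00000j. Multiply by 0.739198: -0.01715 - 0.00000j. P_8(cos γ) = -0.017147

-0.017147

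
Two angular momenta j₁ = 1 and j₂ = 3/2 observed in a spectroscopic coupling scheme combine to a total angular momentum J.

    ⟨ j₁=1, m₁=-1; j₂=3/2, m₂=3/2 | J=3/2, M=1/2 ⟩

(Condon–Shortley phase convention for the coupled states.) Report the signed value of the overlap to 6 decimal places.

√[4·1!1!2!/5! · 0!2!3!0!2!1!] = √(8/5)
  +(−1)^1/∏(1,0,1,2,0,0)! = -1/2  (running -1/2)
⟨..|..⟩ = √(8/5)·(-1/2) = -0.632456

-0.632456  (= −√(2/5))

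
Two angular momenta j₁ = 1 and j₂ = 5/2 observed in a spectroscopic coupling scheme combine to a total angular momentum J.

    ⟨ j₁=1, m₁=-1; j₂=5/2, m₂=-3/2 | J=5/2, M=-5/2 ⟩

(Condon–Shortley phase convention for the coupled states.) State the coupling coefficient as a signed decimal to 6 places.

-0.534522  (= −√(2/7))

j₁+j₂−J=1  J+j₁−j₂=1  J−j₁+j₂=4  j₁+j₂+J+1=7
(j₁±m₁, j₂±m₂, J±M) = (0,2,1,4,0,5)
P² = 1152/7
sum k=1..1:
  [1] −1/24 = -1/24
S = -1/24
C² = P²·S² = 2/7 ; C = -0.534522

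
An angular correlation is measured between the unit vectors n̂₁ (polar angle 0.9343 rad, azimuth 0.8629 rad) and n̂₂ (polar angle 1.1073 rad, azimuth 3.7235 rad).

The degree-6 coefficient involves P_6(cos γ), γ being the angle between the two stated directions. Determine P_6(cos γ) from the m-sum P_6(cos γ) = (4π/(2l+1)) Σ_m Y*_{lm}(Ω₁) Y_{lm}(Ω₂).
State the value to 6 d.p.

Expand P_6 via completeness: Σ_{m} conj(Y_{6,m}) at Ω₁ times Y_{6,m} at Ω₂ —
  [-6]  conj(Y_{6,-6})(Ω₁) = +0.058594-0.116789i ; Y_{6,-6}(Ω₂) = -0.232462+0.084816i ; Δ = -0.003715+0.032119i
  [-5]  conj(Y_{6,-5})(Ω₁) = -0.129627-0.308410i ; Y_{6,-5}(Ω₂) = +0.416952+0.098531i ; Δ = -0.023660-0.141365i
  [-4]  conj(Y_{6,-4})(Ω₁) = -0.410142-0.131383i ; Y_{6,-4}(Ω₂) = -0.187988-0.199047i ; Δ = +0.050950+0.106336i
  [-3]  conj(Y_{6,-3})(Ω₁) = -0.151855+0.093709i ; Y_{6,-3}(Ω₂) = -0.029067-0.164472i ; Δ = +0.019826+0.022252i
  [-2]  conj(Y_{6,-2})(Ω₁) = +0.040334-0.258127i ; Y_{6,-2}(Ω₂) = -0.131977+0.306178i ; Δ = +0.073710+0.046416i
  [-1]  conj(Y_{6,-1})(Ω₁) = -0.189486-0.221394i ; Y_{6,-1}(Ω₂) = -0.044324+0.029161i ; Δ = +0.014855+0.004288i
  [+0]  conj(Y_{6,0})(Ω₁) = +0.188493-0.000000i ; Y_{6,0}(Ω₂) = +0.333559+0.000000i ; Δ = +0.062874+0.000000i
  [+1]  conj(Y_{6,1})(Ω₁) = +0.189486-0.221394i ; Y_{6,1}(Ω₂) = +0.044324+0.029161i ; Δ = +0.014855-0.004288i
  [+2]  conj(Y_{6,2})(Ω₁) = +0.040334+0.258127i ; Y_{6,2}(Ω₂) = -0.131977-0.306178i ; Δ = +0.073710-0.046416i
  [+3]  conj(Y_{6,3})(Ω₁) = +0.151855+0.093709i ; Y_{6,3}(Ω₂) = +0.029067-0.164472i ; Δ = +0.019826-0.022252i
  [+4]  conj(Y_{6,4})(Ω₁) = -0.410142+0.131383i ; Y_{6,4}(Ω₂) = -0.187988+0.199047i ; Δ = +0.050950-0.106336i
  [+5]  conj(Y_{6,5})(Ω₁) = +0.129627-0.308410i ; Y_{6,5}(Ω₂) = -0.416952+0.098531i ; Δ = -0.023660+0.141365i
  [+6]  conj(Y_{6,6})(Ω₁) = +0.058594+0.116789i ; Y_{6,6}(Ω₂) = -0.232462-0.084816i ; Δ = -0.003715-0.032119i
Total Σ_m = +0.326805+0.000000i. Multiply by 0.966644: +0.315904+0.000000i. P_6(cos γ) = 0.315904

0.315904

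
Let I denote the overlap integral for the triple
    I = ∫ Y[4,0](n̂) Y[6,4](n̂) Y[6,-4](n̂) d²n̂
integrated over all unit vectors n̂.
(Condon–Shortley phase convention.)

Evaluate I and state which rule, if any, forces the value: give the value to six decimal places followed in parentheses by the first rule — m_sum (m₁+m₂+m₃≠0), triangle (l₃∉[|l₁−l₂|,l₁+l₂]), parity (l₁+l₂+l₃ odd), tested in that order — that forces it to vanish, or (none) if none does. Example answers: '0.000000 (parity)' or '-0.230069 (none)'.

-0.144819 (none)

Checks pass: Σm=0; 16 even; l₃=6∈[2,10].
(2·4+1)(2·6+1)(2·6+1) = 1521
Δ: 4! 4! 8! / 17! → 1/15315300
sum: t=0:+1/829440 t=1:−1/25920 t=2:+1/9216 t=3:−1/25920 t=4:+1/829440 = 7/207360
3j²(4 6 6; 0 0 0) = Δ·Π!·Σ² = 28/2431  (sign +1)
sum: t=2:+1/645120 t=3:−1/181440 t=4:+1/829440 = -1/362880
3j²(4 6 6; 0 4 -4) = Δ·Π!·Σ² = 256/17017  (sign -1)
combine: 4πI² = 1521·28/2431·256/17017 = 9216/34969
take √, sign -1: I = -0.14481872
No selection rule forces the value: the integral is nonzero (none).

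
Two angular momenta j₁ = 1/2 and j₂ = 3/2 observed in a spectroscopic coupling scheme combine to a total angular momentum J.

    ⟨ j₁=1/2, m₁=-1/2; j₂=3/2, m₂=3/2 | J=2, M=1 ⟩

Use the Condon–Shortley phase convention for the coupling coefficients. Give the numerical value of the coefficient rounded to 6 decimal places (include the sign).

j₁+j₂−J=0  J+j₁−j₂=1  J−j₁+j₂=3  j₁+j₂+J+1=5
(j₁±m₁, j₂±m₂, J±M) = (0,1,3,0,3,1)
P² = 9
sum k=0..0:
  [0] +1/6 = 1/6
S = 1/6
C² = P²·S² = 1/4 ; C = +0.500000

+0.500000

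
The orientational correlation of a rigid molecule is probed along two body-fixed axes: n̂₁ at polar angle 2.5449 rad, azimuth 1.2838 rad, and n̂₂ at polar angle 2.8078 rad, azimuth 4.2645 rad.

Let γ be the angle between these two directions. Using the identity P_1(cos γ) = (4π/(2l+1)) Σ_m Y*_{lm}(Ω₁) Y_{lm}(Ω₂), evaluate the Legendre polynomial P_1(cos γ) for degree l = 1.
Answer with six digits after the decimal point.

0.599823

Addition theorem: P_1(cos γ) = (4π/3) Σ_m Y*_{lm}(Ω₁) Y_{lm}(Ω₂), m = −1…1:
  m=-1: (+0.054955+0.186196i) × (-0.049020+0.102029i) = -0.021691-0.003520i  (running Σ = -0.021691-0.003520i)
  m=0: (-0.404171-0.000000i) × (-0.461635+0.000000i) = +0.186580+0.000000i  (running Σ = +0.164888-0.003520i)
  m=1: (-0.054955+0.186196i) × (+0.049020+0.102029i) = -0.021691+0.003520i  (running Σ = +0.143197+0.000000i)
Σ over m = +0.143197+0.000000i; ×(4π/3) → +0.599823+0.000000i. Real part: 0.599823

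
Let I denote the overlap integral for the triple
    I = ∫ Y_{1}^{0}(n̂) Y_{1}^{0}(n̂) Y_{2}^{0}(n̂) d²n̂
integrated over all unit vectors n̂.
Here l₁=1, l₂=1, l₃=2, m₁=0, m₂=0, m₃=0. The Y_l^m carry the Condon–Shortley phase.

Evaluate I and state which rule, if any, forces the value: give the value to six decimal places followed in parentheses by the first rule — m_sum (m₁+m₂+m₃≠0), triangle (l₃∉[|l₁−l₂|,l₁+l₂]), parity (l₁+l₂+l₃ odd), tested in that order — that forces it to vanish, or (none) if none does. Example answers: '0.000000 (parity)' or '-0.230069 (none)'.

Checks pass: Σm=0; 4 even; l₃=2∈[0,2].
(2·1+1)(2·1+1)(2·2+1) = 45
Δ: 0! 2! 2! / 5! → 1/30
sum: t=0:+1/1 = 1/1
3j²(1 1 2; 0 0 0) = Δ·Π!·Σ² = 2/15  (sign +1)
(m-triple is (0,0,0) — same symbol as above.)
combine: 4πI² = 45·2/15·2/15 = 4/5
take √, sign +1: I = 0.25231325
No selection rule forces the value: the integral is nonzero (none).

0.252313 (none)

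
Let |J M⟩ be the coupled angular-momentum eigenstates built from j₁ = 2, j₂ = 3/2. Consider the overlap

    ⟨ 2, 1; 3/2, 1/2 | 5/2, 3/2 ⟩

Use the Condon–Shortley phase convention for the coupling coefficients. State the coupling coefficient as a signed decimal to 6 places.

√[6·1!3!2!/7! · 3!1!2!1!4!1!] = √(144/35)
  +(−1)^0/∏(0,1,1,2,2,0)! = 1/4  (running 1/4)
  +(−1)^1/∏(1,0,0,1,3,1)! = -1/6  (running 1/12)
⟨..|..⟩ = √(144/35)·(1/12) = +0.169031

+√(1/35) = +0.169031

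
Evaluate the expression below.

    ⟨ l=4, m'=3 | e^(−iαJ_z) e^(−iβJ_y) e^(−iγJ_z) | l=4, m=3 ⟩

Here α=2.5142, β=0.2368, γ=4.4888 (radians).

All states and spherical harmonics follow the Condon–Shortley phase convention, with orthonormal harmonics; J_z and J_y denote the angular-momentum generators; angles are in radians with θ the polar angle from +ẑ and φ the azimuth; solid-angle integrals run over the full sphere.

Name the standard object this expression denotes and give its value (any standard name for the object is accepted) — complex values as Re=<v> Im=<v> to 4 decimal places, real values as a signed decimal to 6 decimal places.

Wigner D-matrix element, Re=-0.4729 Im=-0.7084

This is a Wigner D-matrix element — the rotation-matrix element ⟨l m'| R(α,β,γ) |l m⟩ in the angular-momentum basis.
First d^4_{3,3}(β=0.2368), then the phase factors e^{-i(3)α} and e^{-i(3)γ}:
Half-angle: c=0.992999, s=0.118124. N=√(5040·1·5040·1)=5040.000000
Admissible k: 0..1 (factorial args all ≥0)
  k=0: (−1)^0·5040.0000/(5040)·0.9930^8·0.1181^0 = +0.945345
  k=1: (−1)^1·5040.0000/(720)·0.9930^6·0.1181^2 = -0.093640
d^4_{3,3}(0.2368) = +0.945345 -0.093640 = +0.851704
D = (+0.306374-0.951911i)·(+0.851704)·(+0.621587-0.783345i) = -0.472898-0.708356i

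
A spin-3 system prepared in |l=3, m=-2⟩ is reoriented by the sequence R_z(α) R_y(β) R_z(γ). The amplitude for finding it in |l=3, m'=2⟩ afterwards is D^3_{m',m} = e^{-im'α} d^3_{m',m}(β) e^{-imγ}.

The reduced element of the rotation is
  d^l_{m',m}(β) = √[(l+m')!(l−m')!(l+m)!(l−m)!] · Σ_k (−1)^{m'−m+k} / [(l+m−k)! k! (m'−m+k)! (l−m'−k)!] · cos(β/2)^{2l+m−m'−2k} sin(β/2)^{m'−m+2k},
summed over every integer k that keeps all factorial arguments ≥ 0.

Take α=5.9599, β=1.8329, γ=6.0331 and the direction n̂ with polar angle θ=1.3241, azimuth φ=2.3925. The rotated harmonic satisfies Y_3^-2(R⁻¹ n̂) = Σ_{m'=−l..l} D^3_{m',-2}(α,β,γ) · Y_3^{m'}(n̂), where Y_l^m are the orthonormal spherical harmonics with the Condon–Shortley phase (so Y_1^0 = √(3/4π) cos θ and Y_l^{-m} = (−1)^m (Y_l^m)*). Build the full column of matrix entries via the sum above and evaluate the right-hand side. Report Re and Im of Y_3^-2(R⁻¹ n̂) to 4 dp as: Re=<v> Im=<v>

Re=0.1293 Im=-0.0767

Need the full column D^3_{m',-2} for m'=−3..3 at α=5.9599, β=1.8329, γ=6.0331.
cos(β/2)=0.608641, sin(β/2)=0.793446
d^3_{-3,-2}: single k=1 term ⇒ +0.162330;  D = +0.016330-0.161506i
d^3_{-2,-2}: k∈[0..1] ⇒ +0.050835 -0.431965 = -0.381130;  D = -0.156820+0.347372i
d^3_{-1,-2}: k∈[0..1] ⇒ -0.209567 +0.712303 = +0.502737;  D = +0.341705-0.368757i
d^3_{0,-2}: k∈[0..1] ⇒ +0.473194 -0.804178 = -0.330984;  D = -0.290438+0.158732i
d^3_{1,-2}: k∈[0..1] ⇒ -0.712303 +0.605268 = -0.107035;  D = -0.105365+0.018834i
d^3_{2,-2}: k∈[0..1] ⇒ +0.734110 -0.249519 = +0.484591;  D = +0.479407+0.070691i
d^3_{3,-2}: single k=0 term ⇒ -0.468839;  D = -0.418068-0.212199i
Y_3^{m'}(θ=1.3241,φ=2.3925) and Σ D·Y over m':
  (+0.0163-0.1615i)·(+0.2382-0.2967i)  (-0.1568+0.3474i)·(+0.0170+0.2341i)  (+0.3417-0.3688i)·(+0.1611+0.1498i)  (-0.2904+0.1587i)·(-0.2462+0.0000i)  (-0.1054+0.0188i)·(-0.1611+0.1498i)  (+0.4794+0.0707i)·(+0.0170-0.2341i)  (-0.4181-0.2122i)·(-0.2382-0.2967i)
Y_3^-2(R⁻¹ n̂) = +0.129262-0.076655i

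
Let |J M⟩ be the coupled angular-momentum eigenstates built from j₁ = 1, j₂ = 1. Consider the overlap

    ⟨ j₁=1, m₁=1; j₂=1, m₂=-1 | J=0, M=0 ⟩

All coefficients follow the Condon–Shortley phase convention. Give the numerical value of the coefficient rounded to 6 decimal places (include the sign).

triangle: 2!×0!×0!/3! = 2/6
(j±m)!: 2!×0!×0!×2!×0!×0! = 4
prefactor² = (2J+1)×Δ×N² = 4/3
  k=0: +1/(0!×2!×0!×0!×0!×0!) = 1/2
Σ = 1/2  ⇒  CG² = 4/3×(1/2)² = 1/3
CG = +√(1/3) = +0.577350

+0.577350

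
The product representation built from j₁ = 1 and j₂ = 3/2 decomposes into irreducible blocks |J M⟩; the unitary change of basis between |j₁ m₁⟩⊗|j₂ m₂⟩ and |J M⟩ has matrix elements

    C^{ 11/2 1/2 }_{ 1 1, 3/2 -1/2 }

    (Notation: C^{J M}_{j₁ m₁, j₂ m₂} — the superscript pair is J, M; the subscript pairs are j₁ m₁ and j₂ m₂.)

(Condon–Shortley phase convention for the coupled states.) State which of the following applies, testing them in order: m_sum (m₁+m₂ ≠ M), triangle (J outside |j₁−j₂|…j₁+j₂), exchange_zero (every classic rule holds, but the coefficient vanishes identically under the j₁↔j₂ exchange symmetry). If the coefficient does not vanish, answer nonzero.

triangle

m-sum: m₁+m₂ = 1+(-1/2) = 1/2, M = 1/2  ✓
triangle: need |j₁−j₂| ≤ J ≤ j₁+j₂, i.e. J ∈ [1/2, 5/2]; J = 11/2 is outside ✗ ⇒ coefficient is 0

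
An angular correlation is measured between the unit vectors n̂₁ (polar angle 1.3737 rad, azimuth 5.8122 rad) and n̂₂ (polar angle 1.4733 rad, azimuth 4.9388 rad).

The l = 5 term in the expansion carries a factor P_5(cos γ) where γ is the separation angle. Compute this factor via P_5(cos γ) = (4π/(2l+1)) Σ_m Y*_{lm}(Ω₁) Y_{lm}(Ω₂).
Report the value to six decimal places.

Expand P_5 via completeness: Σ_{m} conj(Y_{5,m}) at Ω₁ times Y_{5,m} at Ω₂ —
  m=-5: (-0.29725 - 0.29800j) × (0.41029 + 0.19253j) = -0.06459 - 0.17950j  (running Σ = -0.06459 - 0.17950j)
  m=-4: (-0.08188 - 0.25287j) × (0.08651 - 0.11029j) = -0.03497 - 0.01285j  (running Σ = -0.09956 - 0.19234j)
  m=-3: (-0.03358 + 0.21099j) × (0.19597 + 0.24272j) = -0.05779 + 0.03320j  (running Σ = -0.15735 - 0.15915j)
  m=-2: (-0.16613 + 0.22841j) × (0.14276 - 0.06946j) = -0.00785 + 0.04415j  (running Σ = -0.16520 - 0.11500j)
  m=-1: (0.13827 - 0.07041j) × (0.06220 + 0.27000j) = 0.02761 + 0.03295j  (running Σ = -0.13759 - 0.08204j)
  m=0: (0.28417 + 0.00000j) × (0.16328 + 0.00000j) = 0.04640 + 0.00000j  (running Σ = -0.09119 - 0.08204j)
  m=1: (-0.13827 - 0.07041j) × (-0.06220 + 0.27000j) = 0.02761 - 0.03295j  (running Σ = -0.06358 - 0.11500j)
  m=2: (-0.16613 - 0.22841j) × (0.14276 + 0.06946j) = -0.00785 - 0.04415j  (running Σ = -0.07143 - 0.15915j)
  m=3: (0.03358 + 0.21099j) × (-0.19597 + 0.24272j) = -0.05779 - 0.03320j  (running Σ = -0.12923 - 0.19234j)
  m=4: (-0.08188 + 0.25287j) × (0.08651 + 0.11029j) = -0.03497 + 0.01285j  (running Σ = -0.16420 - 0.17950j)
  m=5: (0.29725 - 0.29800j) × (-0.41029 + 0.19253j) = -0.06459 + 0.17950j  (running Σ = -0.22878 + 0.00000j)
Accumulated sum -0.22878 + 0.00000j; after 4π/(2l+1) scaling, -0.26136 + 0.00000j ⇒ P_5 = -0.261362

-0.261362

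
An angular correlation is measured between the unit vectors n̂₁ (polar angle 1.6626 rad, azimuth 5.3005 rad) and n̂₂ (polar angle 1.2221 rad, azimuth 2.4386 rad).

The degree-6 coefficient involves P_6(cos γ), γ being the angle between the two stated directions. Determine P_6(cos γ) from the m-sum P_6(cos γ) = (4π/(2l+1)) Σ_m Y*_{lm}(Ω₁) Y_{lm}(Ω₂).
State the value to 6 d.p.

Term-by-term m-sum for l=6 (normalisation 4π/13 = 0.966644):
  [-6]  conj(Y_{6,-6})(Ω₁) = (0.436160, 0.177795) ; Y_{6,-6}(Ω₂) = (-0.157963, -0.293014) ; Δ = (-0.016800, -0.155886)
  [-5]  conj(Y_{6,-5})(Ω₁) = (-0.029995, -0.147185) ; Y_{6,-5}(Ω₂) = (0.390340, 0.152914) ; Δ = (0.010798, -0.062039)
  [-4]  conj(Y_{6,-4})(Ω₁) = (0.224282, -0.225970) ; Y_{6,-4}(Ω₂) = (-0.074831, 0.025600) ; Δ = (-0.010998, 0.022651)
  [-3]  conj(Y_{6,-3})(Ω₁) = (-0.168243, -0.032974) ; Y_{6,-3}(Ω₂) = (-0.162489, 0.272193) ; Δ = (0.036313, -0.040437)
  [-2]  conj(Y_{6,-2})(Ω₁) = (-0.105658, -0.253735) ; Y_{6,-2}(Ω₂) = (-0.030753, -0.184906) ; Δ = (-0.043668, 0.027340)
  [-1]  conj(Y_{6,-1})(Ω₁) = (-0.099113, 0.148634) ; Y_{6,-1}(Ω₂) = (-0.196554, -0.166564) ; Δ = (0.044238, -0.012706)
  [+0]  conj(Y_{6,0})(Ω₁) = (-0.263155, -0.000000) ; Y_{6,0}(Ω₂) = (0.211834, 0.000000) ; Δ = (-0.055745, -0.000000)
  [+1]  conj(Y_{6,1})(Ω₁) = (0.099113, 0.148634) ; Y_{6,1}(Ω₂) = (0.196554, -0.166564) ; Δ = (0.044238, 0.012706)
  [+2]  conj(Y_{6,2})(Ω₁) = (-0.105658, 0.253735) ; Y_{6,2}(Ω₂) = (-0.030753, 0.184906) ; Δ = (-0.043668, -0.027340)
  [+3]  conj(Y_{6,3})(Ω₁) = (0.168243, -0.032974) ; Y_{6,3}(Ω₂) = (0.162489, 0.272193) ; Δ = (0.036313, 0.040437)
  [+4]  conj(Y_{6,4})(Ω₁) = (0.224282, 0.225970) ; Y_{6,4}(Ω₂) = (-0.074831, -0.025600) ; Δ = (-0.010998, -0.022651)
  [+5]  conj(Y_{6,5})(Ω₁) = (0.029995, -0.147185) ; Y_{6,5}(Ω₂) = (-0.390340, 0.152914) ; Δ = (0.010798, 0.062039)
  [+6]  conj(Y_{6,6})(Ω₁) = (0.436160, -0.177795) ; Y_{6,6}(Ω₂) = (-0.157963, 0.293014) ; Δ = (-0.016800, 0.155886)
Total Σ_m = (-0.015980, 0.000000). Multiply by 0.966644: (-0.015447, 0.000000). P_6(cos γ) = -0.015447

-0.015447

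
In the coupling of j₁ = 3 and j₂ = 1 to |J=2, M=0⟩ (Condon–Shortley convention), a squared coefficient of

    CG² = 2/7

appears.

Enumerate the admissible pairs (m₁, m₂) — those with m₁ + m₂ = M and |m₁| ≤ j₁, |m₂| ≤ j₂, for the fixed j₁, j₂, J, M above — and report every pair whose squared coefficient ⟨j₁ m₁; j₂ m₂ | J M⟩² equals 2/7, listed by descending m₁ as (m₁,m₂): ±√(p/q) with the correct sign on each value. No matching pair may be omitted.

(1,-1): +√(2/7); (-1,1): +√(2/7)

Admissible pairs with m₁+m₂ = M = 0: (-1,1), (0,0), (1,-1)
  (m₁,m₂)=(1,-1): CG² = 2/7, CG = +√(2/7)   ← matches the target
  (m₁,m₂)=(0,0): CG² = 3/7, CG = −√(3/7)
  (m₁,m₂)=(-1,1): CG² = 2/7, CG = +√(2/7)   ← matches the target
Pairs with CG² = 2/7: (1,-1): +√(2/7); (-1,1): +√(2/7)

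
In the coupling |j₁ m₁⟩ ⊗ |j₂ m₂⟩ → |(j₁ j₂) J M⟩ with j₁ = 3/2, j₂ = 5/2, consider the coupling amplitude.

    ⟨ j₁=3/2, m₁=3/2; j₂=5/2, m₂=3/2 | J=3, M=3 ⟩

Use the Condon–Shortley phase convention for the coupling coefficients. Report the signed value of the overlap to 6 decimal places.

+0.612372

triangle: 1!·2!·4!/8! = 48/40320
(j±m)!: 3!·0!·4!·1!·6!·0! = 103680
prefactor² = (2J+1)·Δ·N² = 864
  k=0: +1/(0!·1!·0!·4!·2!·0!) = 1/48
Σ = 1/48  ⇒  CG² = 864·(1/48)² = 3/8
CG = +√(3/8) = +0.612372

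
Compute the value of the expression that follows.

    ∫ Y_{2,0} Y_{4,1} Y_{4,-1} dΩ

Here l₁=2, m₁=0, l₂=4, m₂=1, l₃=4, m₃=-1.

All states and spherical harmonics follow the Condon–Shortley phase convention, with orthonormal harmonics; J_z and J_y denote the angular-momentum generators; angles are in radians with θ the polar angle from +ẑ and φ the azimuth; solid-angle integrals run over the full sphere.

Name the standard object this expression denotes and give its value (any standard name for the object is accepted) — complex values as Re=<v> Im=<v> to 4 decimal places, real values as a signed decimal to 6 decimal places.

This is a Gaunt coefficient — the integral of a triple product of spherical harmonics over the sphere.
m-sum 0 ✓  L=10 even ✓  2≤4≤6 ✓
Π(2lᵢ+1) = 5×9×9 = 405
triangle coeff Δ(2,4,4) = 1/13860
Σ_t [0,2]: t=0:+1/192 t=1:−1/36 t=2:+1/192 = -5/288
(3j)²=20/693 [(2 4 4; 0 0 0)], sign=-1
Σ_t [0,2]: t=0:+1/480 t=1:−1/48 t=2:+1/144 = -17/1440
(3j)²=289/13860 [(2 4 4; 0 1 -1)], sign=+1
⇒ 4πI² = 1445/5929
I = (-1)√(1445/5929/(4π)) = -0.13926381

Gaunt coefficient, -0.139264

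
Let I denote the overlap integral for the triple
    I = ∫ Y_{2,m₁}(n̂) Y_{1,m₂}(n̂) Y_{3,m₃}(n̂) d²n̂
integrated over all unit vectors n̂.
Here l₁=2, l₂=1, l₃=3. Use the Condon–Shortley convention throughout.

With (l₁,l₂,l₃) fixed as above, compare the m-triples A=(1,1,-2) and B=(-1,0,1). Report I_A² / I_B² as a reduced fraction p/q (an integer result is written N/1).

5/4

Same 2,1,3: normalisation and zero-m 3j drop out of the ratio.
A: Δ: 0! 4! 2! / 7! → 1/105; sum: t=0:+1/12 = 1/12; 3j²(2 1 3; 1 1 -2) = Δ·Π!·Σ² = 2/21  (sign -1)
B: Δ: 0! 4! 2! / 7! → 1/105; sum: t=0:+1/6 = 1/6; 3j²(2 1 3; -1 0 1) = Δ·Π!·Σ² = 8/105  (sign +1)
I_A²/I_B² = (2/21)/(8/105) = 5/4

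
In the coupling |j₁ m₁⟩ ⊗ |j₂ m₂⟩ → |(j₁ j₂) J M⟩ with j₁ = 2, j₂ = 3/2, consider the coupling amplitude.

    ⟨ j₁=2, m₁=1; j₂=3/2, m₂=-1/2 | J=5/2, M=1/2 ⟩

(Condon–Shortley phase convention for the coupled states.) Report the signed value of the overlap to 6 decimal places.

+0.597614

√[6·1!3!2!/7! · 3!1!1!2!3!2!] = √(72/35)
  +(−1)^0/∏(0,1,1,1,2,1)! = 1/2  (running 1/2)
  +(−1)^1/∏(1,0,0,0,3,2)! = -1/12  (running 5/12)
⟨..|..⟩ = √(72/35)·(5/12) = +0.597614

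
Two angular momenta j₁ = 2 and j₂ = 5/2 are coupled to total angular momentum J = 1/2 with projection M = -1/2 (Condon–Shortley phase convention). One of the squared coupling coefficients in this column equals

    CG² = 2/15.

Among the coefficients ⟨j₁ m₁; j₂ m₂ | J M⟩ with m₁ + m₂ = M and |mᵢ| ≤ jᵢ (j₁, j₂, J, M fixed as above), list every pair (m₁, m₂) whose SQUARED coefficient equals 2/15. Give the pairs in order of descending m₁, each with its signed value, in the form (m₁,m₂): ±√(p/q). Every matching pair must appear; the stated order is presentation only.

Admissible pairs with m₁+m₂ = M = -1/2: (-2,3/2), (-1,1/2), (0,-1/2), (1,-3/2), (2,-5/2)
  (m₁,m₂)=(2,-5/2): CG² = 1/3, CG = +√(1/3)
  (m₁,m₂)=(1,-3/2): CG² = 4/15, CG = −√(4/15)
  (m₁,m₂)=(0,-1/2): CG² = 1/5, CG = +√(1/5)
  (m₁,m₂)=(-1,1/2): CG² = 2/15, CG = −√(2/15)   ← matches the target
  (m₁,m₂)=(-2,3/2): CG² = 1/15, CG = +√(1/15)
Pairs with CG² = 2/15: (-1,1/2): −√(2/15)

(-1,1/2): −√(2/15)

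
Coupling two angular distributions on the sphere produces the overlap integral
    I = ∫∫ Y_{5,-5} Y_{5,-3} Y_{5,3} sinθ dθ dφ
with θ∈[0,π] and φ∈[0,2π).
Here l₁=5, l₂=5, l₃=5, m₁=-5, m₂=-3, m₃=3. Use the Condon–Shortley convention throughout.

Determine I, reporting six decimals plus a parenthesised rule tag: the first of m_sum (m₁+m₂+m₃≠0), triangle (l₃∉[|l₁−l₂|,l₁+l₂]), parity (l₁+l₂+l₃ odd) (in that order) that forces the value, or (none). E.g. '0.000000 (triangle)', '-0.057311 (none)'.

0.000000 (m_sum)

Σmᵢ = -5 ≠ 0, so the φ-integral vanishes; I = 0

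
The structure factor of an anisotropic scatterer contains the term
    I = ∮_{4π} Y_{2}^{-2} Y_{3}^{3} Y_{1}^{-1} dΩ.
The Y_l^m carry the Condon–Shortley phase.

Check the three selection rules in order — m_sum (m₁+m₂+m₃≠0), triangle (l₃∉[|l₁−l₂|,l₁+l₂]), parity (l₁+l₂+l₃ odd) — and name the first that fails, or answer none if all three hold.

m₁+m₂+m₃ = -2 + 3 − 1 = 0  ✓
triangle: |2−3|=1 ≤ l₃=1 ≤ 2+3=5  ✓
parity: l₁+l₂+l₃ = 6 is even  ✓

none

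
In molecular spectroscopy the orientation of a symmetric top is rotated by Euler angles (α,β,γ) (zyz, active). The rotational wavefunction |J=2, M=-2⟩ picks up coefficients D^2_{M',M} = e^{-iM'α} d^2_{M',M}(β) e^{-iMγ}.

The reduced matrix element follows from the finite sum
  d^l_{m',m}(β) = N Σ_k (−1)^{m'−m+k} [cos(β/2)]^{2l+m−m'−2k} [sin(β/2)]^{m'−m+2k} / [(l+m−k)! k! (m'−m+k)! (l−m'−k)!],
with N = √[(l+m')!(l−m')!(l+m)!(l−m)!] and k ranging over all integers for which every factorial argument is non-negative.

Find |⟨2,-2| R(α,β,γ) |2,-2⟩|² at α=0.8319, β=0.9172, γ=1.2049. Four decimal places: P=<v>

D^2_{-2,-2}(0.8319,0.9172,1.2049) = e^{-i·-2·0.8319}·d^2_{-2,-2}(0.9172)·e^{-i·-2·1.2049}. Compute d first:
With c≡cos(β/2)=0.896673 and s≡sin(β/2)=0.442693, N=[1·24·1·24]^{1/2}=24.000000
The bounds max(0,m−m')=0 and min(l+m,l−m')=0 give 1 term
  k=0: (−1)^0·24.0000/(24)·0.8967^4·0.4427^0 = +0.646453
d^2_{-2,-2}(0.9172) = +0.646453
|D^2_{-2,-2}|² = |d^2_{-2,-2}(β)|² = (+0.646453)² = 0.417901 (the z-rotation phases have unit modulus)

P=0.4179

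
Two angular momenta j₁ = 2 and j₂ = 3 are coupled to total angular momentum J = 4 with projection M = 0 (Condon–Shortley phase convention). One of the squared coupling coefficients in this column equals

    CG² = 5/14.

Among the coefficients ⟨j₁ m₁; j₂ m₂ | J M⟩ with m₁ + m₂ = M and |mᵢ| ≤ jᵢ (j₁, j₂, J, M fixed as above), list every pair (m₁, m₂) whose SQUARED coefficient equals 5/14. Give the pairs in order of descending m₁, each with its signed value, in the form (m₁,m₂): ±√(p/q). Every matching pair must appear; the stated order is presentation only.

(1,-1): +√(5/14); (-1,1): −√(5/14)

Admissible pairs with m₁+m₂ = M = 0: (-2,2), (-1,1), (0,0), (1,-1), (2,-2)
  (m₁,m₂)=(2,-2): CG² = 1/7, CG = +√(1/7)
  (m₁,m₂)=(1,-1): CG² = 5/14, CG = +√(5/14)   ← matches the target
  (m₁,m₂)=(0,0): CG² = 0/1, CG = 0
  (m₁,m₂)=(-1,1): CG² = 5/14, CG = −√(5/14)   ← matches the target
  (m₁,m₂)=(-2,2): CG² = 1/7, CG = −√(1/7)
Pairs with CG² = 5/14: (1,-1): +√(5/14); (-1,1): −√(5/14)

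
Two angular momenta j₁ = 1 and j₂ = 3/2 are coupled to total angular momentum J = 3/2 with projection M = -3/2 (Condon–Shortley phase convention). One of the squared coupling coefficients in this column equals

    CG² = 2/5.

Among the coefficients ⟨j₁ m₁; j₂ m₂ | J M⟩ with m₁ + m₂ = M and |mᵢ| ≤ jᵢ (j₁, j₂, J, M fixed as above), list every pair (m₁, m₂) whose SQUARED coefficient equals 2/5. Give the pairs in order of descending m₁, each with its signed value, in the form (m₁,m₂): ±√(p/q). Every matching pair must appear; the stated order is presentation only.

Admissible pairs with m₁+m₂ = M = -3/2: (-1,-1/2), (0,-3/2)
  (m₁,m₂)=(0,-3/2): CG² = 3/5, CG = +√(3/5)
  (m₁,m₂)=(-1,-1/2): CG² = 2/5, CG = −√(2/5)   ← matches the target
Pairs with CG² = 2/5: (-1,-1/2): −√(2/5)

(-1,-1/2): −√(2/5)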